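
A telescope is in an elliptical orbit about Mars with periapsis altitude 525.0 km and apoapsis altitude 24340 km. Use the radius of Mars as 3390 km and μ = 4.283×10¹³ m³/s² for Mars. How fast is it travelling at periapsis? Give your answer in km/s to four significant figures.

r_p = 3390 + 525.0 = 3915.0 km = 3.9150×10⁶ m.
r_a = 3390 + 24340 = 27730 km = 2.7730×10⁷ m.
Semi-major axis a = (r_p + r_a)/2 = 15822 km = 1.582×10⁷ m.
Vis-viva: v² = μ(2/r − 1/a) = 4.283×10¹³ × (5.109×10⁻⁷ − 6.320×10⁻⁸) = 1.917×10⁷ m²/s².
v = 4379 m/s = 4.379 km/s.

v ≈ 4.379 km/s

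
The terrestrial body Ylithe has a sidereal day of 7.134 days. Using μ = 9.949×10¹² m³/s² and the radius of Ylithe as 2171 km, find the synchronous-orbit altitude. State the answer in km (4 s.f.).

h_sync ≈ 43580 km

T = 7.134 days = 6.164×10⁵ s.
A synchronous orbit has period T, so by Kepler's third law a = (μT²/4π²)^(1/3).
μT²/4π² = 9.949×10¹² × (6.164×10⁵)² / 39.48 = 9.574×10²² m³.
a = 4.575×10⁷ m = 45748 km.
Altitude h = a − R = 45748 − 2171 = 43577 km.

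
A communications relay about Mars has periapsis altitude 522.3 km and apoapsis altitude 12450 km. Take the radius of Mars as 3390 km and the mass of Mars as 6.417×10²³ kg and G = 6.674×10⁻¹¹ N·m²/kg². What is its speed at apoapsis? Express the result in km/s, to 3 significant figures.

v ≈ 1.03 km/s

μ = GM = 6.674×10⁻¹¹ × 6.417×10²³ = 4.283×10¹³ m³/s².
r_p = 3390 + 522.3 = 3912.3 km = 3.9123×10⁶ m.
r_a = 3390 + 12450 = 15840 km = 1.5840×10⁷ m.
Semi-major axis a = (r_p + r_a)/2 = 9876.1 km = 9.876×10⁶ m.
Vis-viva: v² = μ(2/r − 1/a) = 4.283×10¹³ × (1.263×10⁻⁷ − 1.013×10⁻⁷) = 1.071×10⁶ m²/s².
v = 1035 m/s = 1.035 km/s.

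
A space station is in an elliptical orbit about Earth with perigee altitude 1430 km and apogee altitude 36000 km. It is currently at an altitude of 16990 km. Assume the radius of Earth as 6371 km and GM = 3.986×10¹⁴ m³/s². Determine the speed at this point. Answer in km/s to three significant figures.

r_p = 6371 + 1430 = 7801.0 km = 7.8010×10⁶ m.
r_a = 6371 + 36000 = 42371 km = 4.2371×10⁷ m.
r = 6371 + 16990 = 23361 km = 2.336×10⁷ m.
Semi-major axis a = (r_p + r_a)/2 = 25086 km = 2.509×10⁷ m.
Vis-viva: v² = μ(2/r − 1/a) = 3.986×10¹⁴ × (8.561×10⁻⁸ − 3.986×10⁻⁸) = 1.824×10⁷ m²/s².
v = 4270 m/s = 4.270 km/s.

v ≈ 4.27 km/s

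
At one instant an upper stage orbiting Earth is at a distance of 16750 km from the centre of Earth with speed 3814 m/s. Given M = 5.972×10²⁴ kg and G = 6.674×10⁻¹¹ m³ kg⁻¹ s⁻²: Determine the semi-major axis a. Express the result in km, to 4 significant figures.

a ≈ 12060 km

μ = GM = 6.674×10⁻¹¹ × 5.972×10²⁴ = 3.986×10¹⁴ m³/s².
r = 1.675×10⁷ m.
Vis-viva rearranged: 1/a = 2/r − v²/μ = 1.194×10⁻⁷ − 3.650×10⁻⁸ = 8.291×10⁻⁸ m⁻¹.
a = 1.206×10⁷ m = 12062 km.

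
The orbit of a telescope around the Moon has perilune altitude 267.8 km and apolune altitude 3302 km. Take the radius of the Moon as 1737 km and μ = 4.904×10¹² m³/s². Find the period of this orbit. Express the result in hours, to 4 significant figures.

r_p = 1737 + 267.8 = 2004.8 km = 2.0048×10⁶ m.
r_a = 1737 + 3302 = 5039.0 km = 5.0390×10⁶ m.
Semi-major axis a = (r_p + r_a)/2 = (2004.8 + 5039.0)/2 = 3521.9 km = 3.522×10⁶ m.
By Kepler's third law T = 2π√(a³/μ) = 2π × 2.985×10³ = 1.875×10⁴ s.
= 5.209 hours.

T ≈ 5.209 hours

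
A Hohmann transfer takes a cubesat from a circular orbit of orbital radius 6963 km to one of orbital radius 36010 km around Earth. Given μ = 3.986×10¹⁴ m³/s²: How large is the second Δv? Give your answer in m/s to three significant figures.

r₁ = 6963 km = 6.963×10⁶ m.
r₂ = 36010 km = 3.601×10⁷ m.
Transfer ellipse a_t = (r₁ + r₂)/2 = 2.149×10⁷ m.
At r₁: circular v_c1 = √(μ/r₁) = 7566 m/s; transfer-perigee v_p = √[μ(2/r₁ − 1/a_t)] = 9795 m/s.
At r₂: circular v_c2 = √(μ/r₂) = 3327 m/s; transfer-apogee v_a = √[μ(2/r₂ − 1/a_t)] = 1894 m/s.
Δv₂ = v_c2 − v_a = 1433 m/s.

Δv ≈ 1430 m/s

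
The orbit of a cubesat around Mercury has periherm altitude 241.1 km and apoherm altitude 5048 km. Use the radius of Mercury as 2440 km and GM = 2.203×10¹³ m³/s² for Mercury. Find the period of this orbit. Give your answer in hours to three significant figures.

T ≈ 4.26 hours

r_p = 2440 + 241.1 = 2681.1 km = 2.6811×10⁶ m.
r_a = 2440 + 5048 = 7488.0 km = 7.4880×10⁶ m.
Semi-major axis a = (r_p + r_a)/2 = (2681.1 + 7488.0)/2 = 5084.6 km = 5.085×10⁶ m.
By Kepler's third law T = 2π√(a³/μ) = 2π × 2.443×10³ = 1.535×10⁴ s.
= 4.263 hours.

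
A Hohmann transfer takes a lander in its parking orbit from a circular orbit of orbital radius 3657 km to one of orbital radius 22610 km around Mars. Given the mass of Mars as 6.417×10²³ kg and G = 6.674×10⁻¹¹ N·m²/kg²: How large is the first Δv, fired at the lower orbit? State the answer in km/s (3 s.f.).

Δv ≈ 1.07 km/s

μ = GM = 6.674×10⁻¹¹ × 6.417×10²³ = 4.283×10¹³ m³/s².
r₁ = 3657 km = 3.657×10⁶ m.
r₂ = 22610 km = 2.261×10⁷ m.
Transfer ellipse a_t = (r₁ + r₂)/2 = 1.313×10⁷ m.
At r₁: circular v_c1 = √(μ/r₁) = 3422 m/s; transfer-periapsis v_p = √[μ(2/r₁ − 1/a_t)] = 4490 m/s.
Δv₁ = v_p − v_c1 = 1068 m/s.
= 1.068 km/s.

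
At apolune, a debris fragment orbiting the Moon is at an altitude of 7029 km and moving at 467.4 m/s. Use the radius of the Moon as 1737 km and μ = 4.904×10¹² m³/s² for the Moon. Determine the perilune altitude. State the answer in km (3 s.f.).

perilune altitude ≈ 390 km

r_a = 1737 + 7029 = 8766.0 km = 8.766×10⁶ m.
Specific energy ε = v²/2 − μ/r = -4.502×10⁵ J/kg, so a = −μ/(2ε) = 5.446×10⁶ m.
The apsides satisfy r_p + r_a = 2a, so the perilune radius is 2a − r_a = 2.127×10⁶ m = 2126.9 km.
Perilune altitude = 2126.9 − 1737 = 389.87 km.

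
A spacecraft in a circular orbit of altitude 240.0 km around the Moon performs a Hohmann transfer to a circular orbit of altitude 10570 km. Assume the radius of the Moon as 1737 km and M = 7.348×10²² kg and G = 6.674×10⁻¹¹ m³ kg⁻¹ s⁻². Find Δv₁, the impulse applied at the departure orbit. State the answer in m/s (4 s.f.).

Δv ≈ 492.5 m/s

μ = GM = 6.674×10⁻¹¹ × 7.348×10²² = 4.904×10¹² m³/s².
r₁ = 1737 + 240.0 = 1977.0 km = 1.9770×10⁶ m.
r₂ = 1737 + 10570 = 12307 km = 1.2307×10⁷ m.
Transfer ellipse a_t = (r₁ + r₂)/2 = 7.142×10⁶ m.
At r₁: circular v_c1 = √(μ/r₁) = 1575 m/s; transfer-perilune v_p = √[μ(2/r₁ − 1/a_t)] = 2067 m/s.
Δv₁ = v_p − v_c1 = 492.5 m/s.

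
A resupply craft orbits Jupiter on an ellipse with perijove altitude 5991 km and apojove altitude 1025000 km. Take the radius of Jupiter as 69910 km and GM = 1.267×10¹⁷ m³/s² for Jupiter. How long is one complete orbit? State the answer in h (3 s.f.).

T ≈ 69.5 h

r_p = 69910 + 5991 = 75901 km = 7.5901×10⁷ m.
r_a = 69910 + 1025000 = 1094900 km = 1.0949×10⁹ m.
Semi-major axis a = (r_p + r_a)/2 = (75901 + 1.0949×10⁶)/2 = 5.8541×10⁵ km = 5.854×10⁸ m.
By Kepler's third law T = 2π√(a³/μ) = 2π × 3.979×10⁴ = 2.500×10⁵ s.
= 69.45 h.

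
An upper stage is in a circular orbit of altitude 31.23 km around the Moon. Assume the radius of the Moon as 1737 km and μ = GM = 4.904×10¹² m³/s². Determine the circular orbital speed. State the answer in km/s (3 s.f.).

v ≈ 1.67 km/s

r = 1737 + 31.23 = 1768.2 km = 1.7682×10⁶ m.
For a circular orbit v = √(μ/r) = √(4.904×10¹² / 1.768×10⁶) = √(2.773×10⁶) = 1665 m/s.
That is 1.665 km/s.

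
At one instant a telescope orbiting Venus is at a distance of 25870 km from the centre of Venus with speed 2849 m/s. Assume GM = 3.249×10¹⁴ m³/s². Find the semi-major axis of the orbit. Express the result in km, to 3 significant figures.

a ≈ 19100 km

r = 2.587×10⁷ m.
Vis-viva rearranged: 1/a = 2/r − v²/μ = 7.731×10⁻⁸ − 2.498×10⁻⁸ = 5.233×10⁻⁸ m⁻¹.
a = 1.911×10⁷ m = 19111 km.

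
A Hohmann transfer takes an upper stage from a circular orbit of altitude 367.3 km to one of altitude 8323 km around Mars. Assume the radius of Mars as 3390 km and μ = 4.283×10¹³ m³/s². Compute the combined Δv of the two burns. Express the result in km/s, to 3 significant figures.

Δv_total ≈ 1.36 km/s

r₁ = 3390 + 367.3 = 3757.3 km = 3.7573×10⁶ m.
r₂ = 3390 + 8323 = 11713 km = 1.1713×10⁷ m.
Transfer ellipse a_t = (r₁ + r₂)/2 = 7.735×10⁶ m.
At r₁: circular v_c1 = √(μ/r₁) = 3376 m/s; transfer-periapsis v_p = √[μ(2/r₁ − 1/a_t)] = 4155 m/s.
Δv₁ = v_p − v_c1 = 778.4 m/s.
At r₂: circular v_c2 = √(μ/r₂) = 1912 m/s; transfer-apoapsis v_a = √[μ(2/r₂ − 1/a_t)] = 1333 m/s.
Δv₂ = v_c2 − v_a = 579.5 m/s.
Total Δv = Δv₁ + Δv₂ = 1358 m/s = 1.358 km/s.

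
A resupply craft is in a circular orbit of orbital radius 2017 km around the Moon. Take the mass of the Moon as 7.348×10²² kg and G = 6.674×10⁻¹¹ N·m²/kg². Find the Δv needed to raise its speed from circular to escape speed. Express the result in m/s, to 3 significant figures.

Δv ≈ 646 m/s

μ = GM = 6.674×10⁻¹¹ × 7.348×10²² = 4.904×10¹² m³/s².
r = 2017 km = 2.017×10⁶ m.
Circular speed v_c = √(μ/r) = 1559 m/s.
Escape speed v_esc = √(2μ/r) = √2 × v_c = 2205 m/s.
Δv = v_esc − v_c = 645.9 m/s.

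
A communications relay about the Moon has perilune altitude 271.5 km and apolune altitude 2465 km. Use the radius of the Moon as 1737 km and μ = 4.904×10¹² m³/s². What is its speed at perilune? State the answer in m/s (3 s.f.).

v ≈ 1820 m/s

r_p = 1737 + 271.5 = 2008.5 km = 2.0085×10⁶ m.
r_a = 1737 + 2465 = 4202.0 km = 4.2020×10⁶ m.
Semi-major axis a = (r_p + r_a)/2 = 3105.2 km = 3.105×10⁶ m.
Vis-viva: v² = μ(2/r − 1/a) = 4.904×10¹² × (9.958×10⁻⁷ − 3.220×10⁻⁷) = 3.304×10⁶ m²/s².
v = 1818 m/s.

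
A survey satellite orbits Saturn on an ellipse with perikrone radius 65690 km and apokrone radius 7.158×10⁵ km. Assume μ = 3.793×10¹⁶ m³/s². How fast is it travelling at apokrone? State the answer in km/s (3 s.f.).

v ≈ 2.98 km/s

Semi-major axis a = (r_p + r_a)/2 = 3.9074×10⁵ km = 3.907×10⁸ m.
Vis-viva: v² = μ(2/r − 1/a) = 3.793×10¹⁶ × (2.794×10⁻⁹ − 2.559×10⁻⁹) = 8.908×10⁶ m²/s².
v = 2985 m/s = 2.985 km/s.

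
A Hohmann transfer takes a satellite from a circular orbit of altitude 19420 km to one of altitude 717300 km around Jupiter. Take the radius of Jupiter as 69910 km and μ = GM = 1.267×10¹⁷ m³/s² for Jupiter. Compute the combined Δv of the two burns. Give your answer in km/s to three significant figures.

r₁ = 69910 + 19420 = 89330 km = 8.9330×10⁷ m.
r₂ = 69910 + 717300 = 787210 km = 7.8721×10⁸ m.
Transfer ellipse a_t = (r₁ + r₂)/2 = 4.383×10⁸ m.
At r₁: circular v_c1 = √(μ/r₁) = 37660 m/s; transfer-perijove v_p = √[μ(2/r₁ − 1/a_t)] = 50470 m/s.
Δv₁ = v_p − v_c1 = 12810 m/s.
At r₂: circular v_c2 = √(μ/r₂) = 12690 m/s; transfer-apojove v_a = √[μ(2/r₂ − 1/a_t)] = 5728 m/s.
Δv₂ = v_c2 − v_a = 6959 m/s.
Total Δv = Δv₁ + Δv₂ = 19770 m/s = 19.77 km/s.

Δv_total ≈ 19.8 km/s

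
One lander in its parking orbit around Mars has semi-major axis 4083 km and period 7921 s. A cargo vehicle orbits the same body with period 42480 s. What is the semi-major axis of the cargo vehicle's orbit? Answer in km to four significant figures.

Kepler's third law: a³ ∝ T², so a₂ = a₁ (T₂/T₁)^(2/3).
T₂/T₁ = 5.363, (T₂/T₁)^(2/3) = 3.064.
a₂ = 4083 × 3.064 = 12510 km.

a₂ ≈ 12510 km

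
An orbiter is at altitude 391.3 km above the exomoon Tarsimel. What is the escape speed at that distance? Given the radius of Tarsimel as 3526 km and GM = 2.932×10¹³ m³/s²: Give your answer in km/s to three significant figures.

r = 3526 + 391.3 = 3917.3 km = 3.9173×10⁶ m.
Escape speed v_esc = √(2μ/r) = √(2 × 2.932×10¹³ / 3.917×10⁶) = √(1.497×10⁷) = 3869 m/s.
= 3.869 km/s.

v_esc ≈ 3.87 km/s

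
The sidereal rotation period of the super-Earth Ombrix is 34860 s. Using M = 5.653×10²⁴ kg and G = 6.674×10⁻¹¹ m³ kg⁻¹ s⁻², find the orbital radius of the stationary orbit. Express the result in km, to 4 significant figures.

r_sync ≈ 22650 km

μ = GM = 6.674×10⁻¹¹ × 5.653×10²⁴ = 3.773×10¹⁴ m³/s².
A synchronous orbit has period T, so by Kepler's third law a = (μT²/4π²)^(1/3).
μT²/4π² = 3.773×10¹⁴ × (3.486×10⁴)² / 39.48 = 1.161×10²² m³.
a = 2.265×10⁷ m = 22646 km.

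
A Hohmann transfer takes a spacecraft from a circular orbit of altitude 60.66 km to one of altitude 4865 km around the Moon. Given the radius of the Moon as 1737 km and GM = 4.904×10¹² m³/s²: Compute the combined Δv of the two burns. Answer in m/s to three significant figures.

r₁ = 1737 + 60.66 = 1797.7 km = 1.7977×10⁶ m.
r₂ = 1737 + 4865 = 6602.0 km = 6.6020×10⁶ m.
Transfer ellipse a_t = (r₁ + r₂)/2 = 4.200×10⁶ m.
At r₁: circular v_c1 = √(μ/r₁) = 1652 m/s; transfer-perilune v_p = √[μ(2/r₁ − 1/a_t)] = 2071 m/s.
Δv₁ = v_p − v_c1 = 419.2 m/s.
At r₂: circular v_c2 = √(μ/r₂) = 861.9 m/s; transfer-apolune v_a = √[μ(2/r₂ − 1/a_t)] = 563.9 m/s.
Δv₂ = v_c2 − v_a = 298.0 m/s.
Total Δv = Δv₁ + Δv₂ = 717.2 m/s.

Δv_total ≈ 717 m/s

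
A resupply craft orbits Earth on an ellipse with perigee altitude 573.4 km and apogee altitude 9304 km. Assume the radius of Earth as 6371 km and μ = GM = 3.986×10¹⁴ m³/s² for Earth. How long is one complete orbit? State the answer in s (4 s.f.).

T ≈ 11970 s

r_p = 6371 + 573.4 = 6944.4 km = 6.9444×10⁶ m.
r_a = 6371 + 9304 = 15675 km = 1.5675×10⁷ m.
Semi-major axis a = (r_p + r_a)/2 = (6944.4 + 15675)/2 = 11310 km = 1.131×10⁷ m.
By Kepler's third law T = 2π√(a³/μ) = 2π × 1.905×10³ = 1.197×10⁴ s.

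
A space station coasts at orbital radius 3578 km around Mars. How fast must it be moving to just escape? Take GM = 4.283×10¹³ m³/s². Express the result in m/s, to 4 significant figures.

r = 3578 km = 3.578×10⁶ m.
Escape speed v_esc = √(2μ/r) = √(2 × 4.283×10¹³ / 3.578×10⁶) = √(2.394×10⁷) = 4893 m/s.

v_esc ≈ 4893 m/s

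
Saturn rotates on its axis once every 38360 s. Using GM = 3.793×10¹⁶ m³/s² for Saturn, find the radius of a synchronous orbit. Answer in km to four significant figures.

A synchronous orbit has period T, so by Kepler's third law a = (μT²/4π²)^(1/3).
μT²/4π² = 3.793×10¹⁶ × (3.836×10⁴)² / 39.48 = 1.414×10²⁴ m³.
a = 1.122×10⁸ m = 1.1223×10⁵ km.

r_sync ≈ 1.122×10⁵ km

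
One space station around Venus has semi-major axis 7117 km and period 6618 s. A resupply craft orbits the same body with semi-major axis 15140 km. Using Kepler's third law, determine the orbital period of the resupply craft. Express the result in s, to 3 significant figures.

Kepler's third law: T² ∝ a³, so T₂ = T₁ (a₂/a₁)^(3/2).
a₂/a₁ = 2.127, (a₂/a₁)^(3/2) = 3.103.
T₂ = 6618 × 3.103 = 20530 s.

T₂ ≈ 20500 s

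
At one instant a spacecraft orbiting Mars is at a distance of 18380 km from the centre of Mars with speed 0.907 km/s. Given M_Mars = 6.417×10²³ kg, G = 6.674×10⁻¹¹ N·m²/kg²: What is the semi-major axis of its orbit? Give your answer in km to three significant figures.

a ≈ 11200 km

μ = GM = 6.674×10⁻¹¹ × 6.417×10²³ = 4.283×10¹³ m³/s².
r = 1.838×10⁷ m.
Vis-viva rearranged: 1/a = 2/r − v²/μ = 1.088×10⁻⁷ − 1.921×10⁻⁸ = 8.961×10⁻⁸ m⁻¹.
a = 1.116×10⁷ m = 11160 km.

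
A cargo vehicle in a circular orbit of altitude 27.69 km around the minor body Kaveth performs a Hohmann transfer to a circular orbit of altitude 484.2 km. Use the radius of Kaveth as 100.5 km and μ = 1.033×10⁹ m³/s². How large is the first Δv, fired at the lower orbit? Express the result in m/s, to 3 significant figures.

Δv ≈ 25.2 m/s

r₁ = 100.5 + 27.69 = 128.19 km = 1.2819×10⁵ m.
r₂ = 100.5 + 484.2 = 584.70 km = 5.8470×10⁵ m.
Transfer ellipse a_t = (r₁ + r₂)/2 = 3.564×10⁵ m.
At r₁: circular v_c1 = √(μ/r₁) = 89.77 m/s; transfer-periapsis v_p = √[μ(2/r₁ − 1/a_t)] = 115.0 m/s.
Δv₁ = v_p − v_c1 = 25.20 m/s.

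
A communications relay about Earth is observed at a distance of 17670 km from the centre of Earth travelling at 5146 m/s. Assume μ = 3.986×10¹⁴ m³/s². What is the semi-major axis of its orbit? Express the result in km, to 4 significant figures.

r = 1.767×10⁷ m.
Vis-viva rearranged: 1/a = 2/r − v²/μ = 1.132×10⁻⁷ − 6.644×10⁻⁸ = 4.675×10⁻⁸ m⁻¹.
a = 2.139×10⁷ m = 21390 km.

a ≈ 21390 km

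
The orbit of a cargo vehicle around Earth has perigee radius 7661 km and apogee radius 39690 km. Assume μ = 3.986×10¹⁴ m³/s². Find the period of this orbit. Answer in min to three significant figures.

T ≈ 604 min

Semi-major axis a = (r_p + r_a)/2 = (7661.0 + 39690)/2 = 23676 km = 2.368×10⁷ m.
By Kepler's third law T = 2π√(a³/μ) = 2π × 5.770×10³ = 3.625×10⁴ s.
= 604.2 min.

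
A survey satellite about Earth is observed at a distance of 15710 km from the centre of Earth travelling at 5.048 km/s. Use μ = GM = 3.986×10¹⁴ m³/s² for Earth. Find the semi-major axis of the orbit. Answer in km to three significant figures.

a ≈ 15800 km

r = 1.571×10⁷ m.
Specific orbital energy ε = v²/2 − μ/r = (5048)²/2 − 3.986×10¹⁴/1.571×10⁷ = -1.263×10⁷ J/kg.
Since ε = −μ/(2a), a = −μ/(2ε) = 1.578×10⁷ m = 15778 km.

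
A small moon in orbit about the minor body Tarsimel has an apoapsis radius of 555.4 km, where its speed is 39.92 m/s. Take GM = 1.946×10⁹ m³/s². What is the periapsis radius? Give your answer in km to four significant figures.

r_a = 5.554×10⁵ m.
Specific energy ε = v²/2 − μ/r = -2.707×10³ J/kg, so a = −μ/(2ε) = 3.594×10⁵ m.
The apsides satisfy r_p + r_a = 2a, so the periapsis radius is 2a − r_a = 1.635×10⁵ m = 163.48 km.

periapsis radius ≈ 163.5 km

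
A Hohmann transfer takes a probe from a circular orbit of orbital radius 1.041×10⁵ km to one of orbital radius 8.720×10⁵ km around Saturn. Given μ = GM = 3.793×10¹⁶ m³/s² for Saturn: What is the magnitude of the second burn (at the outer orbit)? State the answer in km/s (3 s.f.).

r₁ = 1.041×10⁵ km = 1.041×10⁸ m.
r₂ = 8.720×10⁵ km = 8.720×10⁸ m.
Transfer ellipse a_t = (r₁ + r₂)/2 = 4.880×10⁸ m.
At r₁: circular v_c1 = √(μ/r₁) = 19090 m/s; transfer-perikrone v_p = √[μ(2/r₁ − 1/a_t)] = 25510 m/s.
At r₂: circular v_c2 = √(μ/r₂) = 6595 m/s; transfer-apokrone v_a = √[μ(2/r₂ − 1/a_t)] = 3046 m/s.
Δv₂ = v_c2 − v_a = 3549 m/s.
= 3.549 km/s.

Δv ≈ 3.55 km/s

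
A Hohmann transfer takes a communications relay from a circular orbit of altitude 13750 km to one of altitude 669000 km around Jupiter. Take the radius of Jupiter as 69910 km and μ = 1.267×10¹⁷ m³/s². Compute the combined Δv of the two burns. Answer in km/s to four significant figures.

r₁ = 69910 + 13750 = 83660 km = 8.3660×10⁷ m.
r₂ = 69910 + 669000 = 738910 km = 7.3891×10⁸ m.
Transfer ellipse a_t = (r₁ + r₂)/2 = 4.113×10⁸ m.
At r₁: circular v_c1 = √(μ/r₁) = 38920 m/s; transfer-perijove v_p = √[μ(2/r₁ − 1/a_t)] = 52160 m/s.
Δv₁ = v_p − v_c1 = 13250 m/s.
At r₂: circular v_c2 = √(μ/r₂) = 13090 m/s; transfer-apojove v_a = √[μ(2/r₂ − 1/a_t)] = 5906 m/s.
Δv₂ = v_c2 − v_a = 7189 m/s.
Total Δv = Δv₁ + Δv₂ = 20430 m/s = 20.43 km/s.

Δv_total ≈ 20.43 km/s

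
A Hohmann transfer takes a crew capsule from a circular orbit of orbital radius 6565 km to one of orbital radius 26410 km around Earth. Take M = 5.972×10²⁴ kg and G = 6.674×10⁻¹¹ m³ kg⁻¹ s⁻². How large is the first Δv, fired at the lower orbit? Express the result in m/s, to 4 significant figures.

Δv ≈ 2070 m/s

μ = GM = 6.674×10⁻¹¹ × 5.972×10²⁴ = 3.986×10¹⁴ m³/s².
r₁ = 6565 km = 6.565×10⁶ m.
r₂ = 26410 km = 2.641×10⁷ m.
Transfer ellipse a_t = (r₁ + r₂)/2 = 1.649×10⁷ m.
At r₁: circular v_c1 = √(μ/r₁) = 7792 m/s; transfer-perigee v_p = √[μ(2/r₁ − 1/a_t)] = 9861 m/s.
Δv₁ = v_p − v_c1 = 2070 m/s.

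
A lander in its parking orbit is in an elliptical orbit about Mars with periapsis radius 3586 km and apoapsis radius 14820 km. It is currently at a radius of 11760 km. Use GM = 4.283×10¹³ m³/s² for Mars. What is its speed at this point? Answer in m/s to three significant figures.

Semi-major axis a = (r_p + r_a)/2 = 9203.0 km = 9.203×10⁶ m.
Vis-viva: v² = μ(2/r − 1/a) = 4.283×10¹³ × (1.701×10⁻⁷ − 1.087×10⁻⁷) = 2.630×10⁶ m²/s².
v = 1622 m/s.

v ≈ 1620 m/s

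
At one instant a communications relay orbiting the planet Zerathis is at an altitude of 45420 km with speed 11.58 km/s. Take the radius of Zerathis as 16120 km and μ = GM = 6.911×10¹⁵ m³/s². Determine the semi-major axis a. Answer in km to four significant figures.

r = 16120 + 45420 = 61540 km = 6.154×10⁷ m.
Vis-viva rearranged: 1/a = 2/r − v²/μ = 3.250×10⁻⁸ − 1.940×10⁻⁸ = 1.310×10⁻⁸ m⁻¹.
a = 7.636×10⁷ m = 76360 km.

a ≈ 76360 km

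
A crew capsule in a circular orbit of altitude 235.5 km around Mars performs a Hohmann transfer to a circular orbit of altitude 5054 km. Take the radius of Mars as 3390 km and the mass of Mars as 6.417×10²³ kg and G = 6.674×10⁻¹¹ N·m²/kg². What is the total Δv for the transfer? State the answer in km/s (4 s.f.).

μ = GM = 6.674×10⁻¹¹ × 6.417×10²³ = 4.283×10¹³ m³/s².
r₁ = 3390 + 235.5 = 3625.5 km = 3.6255×10⁶ m.
r₂ = 3390 + 5054 = 8444.0 km = 8.4440×10⁶ m.
Transfer ellipse a_t = (r₁ + r₂)/2 = 6.035×10⁶ m.
At r₁: circular v_c1 = √(μ/r₁) = 3437 m/s; transfer-periapsis v_p = √[μ(2/r₁ − 1/a_t)] = 4066 m/s.
Δv₁ = v_p − v_c1 = 628.6 m/s.
At r₂: circular v_c2 = √(μ/r₂) = 2252 m/s; transfer-apoapsis v_a = √[μ(2/r₂ − 1/a_t)] = 1746 m/s.
Δv₂ = v_c2 − v_a = 506.5 m/s.
Total Δv = Δv₁ + Δv₂ = 1135 m/s = 1.135 km/s.

Δv_total ≈ 1.135 km/s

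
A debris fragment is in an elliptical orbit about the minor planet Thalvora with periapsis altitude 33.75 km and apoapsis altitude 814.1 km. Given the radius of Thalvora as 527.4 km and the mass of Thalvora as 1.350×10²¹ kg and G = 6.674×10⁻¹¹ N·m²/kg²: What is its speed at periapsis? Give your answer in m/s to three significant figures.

v ≈ 476 m/s

μ = GM = 6.674×10⁻¹¹ × 1.350×10²¹ = 9.010×10¹⁰ m³/s².
r_p = 527.4 + 33.75 = 561.15 km = 5.6115×10⁵ m.
r_a = 527.4 + 814.1 = 1341.5 km = 1.3415×10⁶ m.
Semi-major axis a = (r_p + r_a)/2 = 951.33 km = 9.513×10⁵ m.
Vis-viva: v² = μ(2/r − 1/a) = 9.010×10¹⁰ × (3.564×10⁻⁶ − 1.051×10⁻⁶) = 2.264×10⁵ m²/s².
v = 475.8 m/s.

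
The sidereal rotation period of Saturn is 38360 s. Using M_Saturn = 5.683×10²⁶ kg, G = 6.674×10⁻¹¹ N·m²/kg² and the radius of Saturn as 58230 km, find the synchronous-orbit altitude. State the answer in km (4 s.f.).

μ = GM = 6.674×10⁻¹¹ × 5.683×10²⁶ = 3.793×10¹⁶ m³/s².
A synchronous orbit has period T, so by Kepler's third law a = (μT²/4π²)^(1/3).
μT²/4π² = 3.793×10¹⁶ × (3.836×10⁴)² / 39.48 = 1.414×10²⁴ m³.
a = 1.122×10⁸ m = 1.1223×10⁵ km.
Altitude h = a − R = 1.1223×10⁵ − 58230 = 54003 km.

h_sync ≈ 54000 km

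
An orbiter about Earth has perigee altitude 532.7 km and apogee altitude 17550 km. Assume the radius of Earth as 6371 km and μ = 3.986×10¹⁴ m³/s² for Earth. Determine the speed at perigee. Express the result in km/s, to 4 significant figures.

r_p = 6371 + 532.7 = 6903.7 km = 6.9037×10⁶ m.
r_a = 6371 + 17550 = 23921 km = 2.3921×10⁷ m.
Semi-major axis a = (r_p + r_a)/2 = 15412 km = 1.541×10⁷ m.
Vis-viva: v² = μ(2/r − 1/a) = 3.986×10¹⁴ × (2.897×10⁻⁷ − 6.488×10⁻⁸) = 8.961×10⁷ m²/s².
v = 9466 m/s = 9.466 km/s.

v ≈ 9.466 km/s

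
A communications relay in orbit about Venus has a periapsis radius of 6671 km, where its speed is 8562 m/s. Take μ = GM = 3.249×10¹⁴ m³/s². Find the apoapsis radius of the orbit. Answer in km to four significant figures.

apoapsis radius ≈ 20290 km

r_p = 6.671×10⁶ m.
Specific energy ε = v²/2 − μ/r = -1.205×10⁷ J/kg, so a = −μ/(2ε) = 1.348×10⁷ m.
The apsides satisfy r_p + r_a = 2a, so the apoapsis radius is 2a − r_p = 2.029×10⁷ m = 20293 km.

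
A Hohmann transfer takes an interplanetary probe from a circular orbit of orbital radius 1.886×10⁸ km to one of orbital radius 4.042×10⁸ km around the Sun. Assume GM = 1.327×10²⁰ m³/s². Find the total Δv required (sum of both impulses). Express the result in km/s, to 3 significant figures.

r₁ = 1.886×10⁸ km = 1.886×10¹¹ m.
r₂ = 4.042×10⁸ km = 4.042×10¹¹ m.
Transfer ellipse a_t = (r₁ + r₂)/2 = 2.964×10¹¹ m.
At r₁: circular v_c1 = √(μ/r₁) = 26530 m/s; transfer-perihelion v_p = √[μ(2/r₁ − 1/a_t)] = 30980 m/s.
Δv₁ = v_p − v_c1 = 4450 m/s.
At r₂: circular v_c2 = √(μ/r₂) = 18120 m/s; transfer-aphelion v_a = √[μ(2/r₂ − 1/a_t)] = 14450 m/s.
Δv₂ = v_c2 − v_a = 3666 m/s.
Total Δv = Δv₁ + Δv₂ = 8116 m/s = 8.116 km/s.

Δv_total ≈ 8.12 km/s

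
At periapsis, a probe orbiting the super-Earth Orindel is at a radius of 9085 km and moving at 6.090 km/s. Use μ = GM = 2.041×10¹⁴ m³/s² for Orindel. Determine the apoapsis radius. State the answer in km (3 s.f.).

apoapsis radius ≈ 43000 km

r_p = 9.085×10⁶ m.
Specific energy ε = v²/2 − μ/r = -3.922×10⁶ J/kg, so a = −μ/(2ε) = 2.602×10⁷ m.
The apsides satisfy r_p + r_a = 2a, so the apoapsis radius is 2a − r_p = 4.296×10⁷ m = 42961 km.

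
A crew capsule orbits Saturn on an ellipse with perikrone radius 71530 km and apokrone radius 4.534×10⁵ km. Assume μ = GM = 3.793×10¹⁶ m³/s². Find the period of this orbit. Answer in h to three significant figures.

Semi-major axis a = (r_p + r_a)/2 = (71530 + 4.5340×10⁵)/2 = 2.6246×10⁵ km = 2.625×10⁸ m.
By Kepler's third law T = 2π√(a³/μ) = 2π × 2.183×10⁴ = 1.372×10⁵ s.
= 38.11 h.

T ≈ 38.1 h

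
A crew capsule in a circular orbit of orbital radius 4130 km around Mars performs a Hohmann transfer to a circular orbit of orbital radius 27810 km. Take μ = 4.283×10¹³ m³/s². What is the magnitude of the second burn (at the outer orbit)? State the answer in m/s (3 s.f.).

r₁ = 4130 km = 4.130×10⁶ m.
r₂ = 27810 km = 2.781×10⁷ m.
Transfer ellipse a_t = (r₁ + r₂)/2 = 1.597×10⁷ m.
At r₁: circular v_c1 = √(μ/r₁) = 3220 m/s; transfer-periapsis v_p = √[μ(2/r₁ − 1/a_t)] = 4250 m/s.
At r₂: circular v_c2 = √(μ/r₂) = 1241 m/s; transfer-apoapsis v_a = √[μ(2/r₂ − 1/a_t)] = 631.1 m/s.
Δv₂ = v_c2 − v_a = 609.9 m/s.

Δv ≈ 610 m/s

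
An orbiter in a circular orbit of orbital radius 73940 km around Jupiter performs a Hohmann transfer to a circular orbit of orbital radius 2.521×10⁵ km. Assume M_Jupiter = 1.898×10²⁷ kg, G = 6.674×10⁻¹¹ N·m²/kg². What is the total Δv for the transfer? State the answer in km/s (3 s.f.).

Δv_total ≈ 17.4 km/s

μ = GM = 6.674×10⁻¹¹ × 1.898×10²⁷ = 1.267×10¹⁷ m³/s².
r₁ = 73940 km = 7.394×10⁷ m.
r₂ = 2.521×10⁵ km = 2.521×10⁸ m.
Transfer ellipse a_t = (r₁ + r₂)/2 = 1.630×10⁸ m.
At r₁: circular v_c1 = √(μ/r₁) = 41390 m/s; transfer-perijove v_p = √[μ(2/r₁ − 1/a_t)] = 51470 m/s.
Δv₁ = v_p − v_c1 = 10080 m/s.
At r₂: circular v_c2 = √(μ/r₂) = 22420 m/s; transfer-apojove v_a = √[μ(2/r₂ − 1/a_t)] = 15100 m/s.
Δv₂ = v_c2 − v_a = 7319 m/s.
Total Δv = Δv₁ + Δv₂ = 17400 m/s = 17.40 km/s.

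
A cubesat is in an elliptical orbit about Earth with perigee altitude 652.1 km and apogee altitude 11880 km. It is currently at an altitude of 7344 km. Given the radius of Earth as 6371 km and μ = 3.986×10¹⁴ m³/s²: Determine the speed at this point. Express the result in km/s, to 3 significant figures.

v ≈ 5.16 km/s

r_p = 6371 + 652.1 = 7023.1 km = 7.0231×10⁶ m.
r_a = 6371 + 11880 = 18251 km = 1.8251×10⁷ m.
r = 6371 + 7344 = 13715 km = 1.372×10⁷ m.
Semi-major axis a = (r_p + r_a)/2 = 12637 km = 1.264×10⁷ m.
Vis-viva: v² = μ(2/r − 1/a) = 3.986×10¹⁴ × (1.458×10⁻⁷ − 7.913×10⁻⁸) = 2.658×10⁷ m²/s².
v = 5156 m/s = 5.156 km/s.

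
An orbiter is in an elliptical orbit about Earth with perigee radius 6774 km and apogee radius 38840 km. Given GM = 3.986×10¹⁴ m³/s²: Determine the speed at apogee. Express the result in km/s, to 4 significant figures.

Semi-major axis a = (r_p + r_a)/2 = 22807 km = 2.281×10⁷ m.
Vis-viva: v² = μ(2/r − 1/a) = 3.986×10¹⁴ × (5.149×10⁻⁸ − 4.385×10⁻⁸) = 3.048×10⁶ m²/s².
v = 1746 m/s = 1.746 km/s.

v ≈ 1.746 km/s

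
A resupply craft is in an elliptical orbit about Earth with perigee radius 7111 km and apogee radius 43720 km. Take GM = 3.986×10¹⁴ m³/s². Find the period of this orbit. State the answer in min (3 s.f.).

T ≈ 672 min

Semi-major axis a = (r_p + r_a)/2 = (7111.0 + 43720)/2 = 25416 km = 2.542×10⁷ m.
By Kepler's third law T = 2π√(a³/μ) = 2π × 6.418×10³ = 4.032×10⁴ s.
= 672.1 min.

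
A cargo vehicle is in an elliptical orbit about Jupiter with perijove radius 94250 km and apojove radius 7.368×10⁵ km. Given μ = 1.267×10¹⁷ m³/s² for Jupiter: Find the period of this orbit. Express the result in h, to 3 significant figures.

Semi-major axis a = (r_p + r_a)/2 = (94250 + 7.3680×10⁵)/2 = 4.1552×10⁵ km = 4.155×10⁸ m.
By Kepler's third law T = 2π√(a³/μ) = 2π × 2.380×10⁴ = 1.495×10⁵ s.
= 41.53 h.

T ≈ 41.5 h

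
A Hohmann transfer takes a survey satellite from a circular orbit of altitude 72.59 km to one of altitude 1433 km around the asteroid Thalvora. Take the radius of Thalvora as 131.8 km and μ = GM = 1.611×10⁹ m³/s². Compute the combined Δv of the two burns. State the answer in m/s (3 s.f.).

Δv_total ≈ 46.0 m/s

r₁ = 131.8 + 72.59 = 204.39 km = 2.0439×10⁵ m.
r₂ = 131.8 + 1433 = 1564.8 km = 1.5648×10⁶ m.
Transfer ellipse a_t = (r₁ + r₂)/2 = 8.846×10⁵ m.
At r₁: circular v_c1 = √(μ/r₁) = 88.78 m/s; transfer-periapsis v_p = √[μ(2/r₁ − 1/a_t)] = 118.1 m/s.
Δv₁ = v_p − v_c1 = 29.30 m/s.
At r₂: circular v_c2 = √(μ/r₂) = 32.09 m/s; transfer-apoapsis v_a = √[μ(2/r₂ − 1/a_t)] = 15.42 m/s.
Δv₂ = v_c2 − v_a = 16.66 m/s.
Total Δv = Δv₁ + Δv₂ = 45.96 m/s.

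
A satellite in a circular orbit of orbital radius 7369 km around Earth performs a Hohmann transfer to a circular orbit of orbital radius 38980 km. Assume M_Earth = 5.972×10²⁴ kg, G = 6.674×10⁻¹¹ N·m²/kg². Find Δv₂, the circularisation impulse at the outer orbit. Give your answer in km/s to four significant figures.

Δv ≈ 1.395 km/s

μ = GM = 6.674×10⁻¹¹ × 5.972×10²⁴ = 3.986×10¹⁴ m³/s².
r₁ = 7369 km = 7.369×10⁶ m.
r₂ = 38980 km = 3.898×10⁷ m.
Transfer ellipse a_t = (r₁ + r₂)/2 = 2.317×10⁷ m.
At r₁: circular v_c1 = √(μ/r₁) = 7354 m/s; transfer-perigee v_p = √[μ(2/r₁ − 1/a_t)] = 9538 m/s.
At r₂: circular v_c2 = √(μ/r₂) = 3198 m/s; transfer-apogee v_a = √[μ(2/r₂ − 1/a_t)] = 1803 m/s.
Δv₂ = v_c2 − v_a = 1395 m/s.
= 1.395 km/s.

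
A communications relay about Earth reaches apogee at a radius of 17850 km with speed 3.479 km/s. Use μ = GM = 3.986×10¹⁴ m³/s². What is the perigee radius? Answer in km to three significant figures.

perigee radius ≈ 6640 km

r_a = 1.785×10⁷ m.
Specific energy ε = v²/2 − μ/r = -1.628×10⁷ J/kg, so a = −μ/(2ε) = 1.224×10⁷ m.
The apsides satisfy r_p + r_a = 2a, so the perigee radius is 2a − r_a = 6.636×10⁶ m = 6635.8 km.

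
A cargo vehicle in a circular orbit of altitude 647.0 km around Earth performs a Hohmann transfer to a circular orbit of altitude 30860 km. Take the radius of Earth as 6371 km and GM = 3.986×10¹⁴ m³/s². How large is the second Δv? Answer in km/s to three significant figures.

Δv ≈ 1.43 km/s

r₁ = 6371 + 647.0 = 7018.0 km = 7.0180×10⁶ m.
r₂ = 6371 + 30860 = 37231 km = 3.7231×10⁷ m.
Transfer ellipse a_t = (r₁ + r₂)/2 = 2.212×10⁷ m.
At r₁: circular v_c1 = √(μ/r₁) = 7536 m/s; transfer-perigee v_p = √[μ(2/r₁ − 1/a_t)] = 9776 m/s.
At r₂: circular v_c2 = √(μ/r₂) = 3272 m/s; transfer-apogee v_a = √[μ(2/r₂ − 1/a_t)] = 1843 m/s.
Δv₂ = v_c2 − v_a = 1429 m/s.
= 1.429 km/s.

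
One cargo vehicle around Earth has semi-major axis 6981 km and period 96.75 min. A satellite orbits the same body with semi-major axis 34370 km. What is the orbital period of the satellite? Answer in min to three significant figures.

T₂ ≈ 1060 min

Kepler's third law: T² ∝ a³, so T₂ = T₁ (a₂/a₁)^(3/2).
a₂/a₁ = 4.923, (a₂/a₁)^(3/2) = 10.92.
T₂ = 96.75 × 10.92 = 1057 min.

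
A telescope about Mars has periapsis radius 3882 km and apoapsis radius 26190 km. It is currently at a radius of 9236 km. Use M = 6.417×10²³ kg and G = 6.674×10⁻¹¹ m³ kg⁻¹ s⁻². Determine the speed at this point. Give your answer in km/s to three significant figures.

μ = GM = 6.674×10⁻¹¹ × 6.417×10²³ = 4.283×10¹³ m³/s².
Semi-major axis a = (r_p + r_a)/2 = 15036 km = 1.504×10⁷ m.
Vis-viva: v² = μ(2/r − 1/a) = 4.283×10¹³ × (2.165×10⁻⁷ − 6.651×10⁻⁸) = 6.426×10⁶ m²/s².
v = 2535 m/s = 2.535 km/s.

v ≈ 2.53 km/s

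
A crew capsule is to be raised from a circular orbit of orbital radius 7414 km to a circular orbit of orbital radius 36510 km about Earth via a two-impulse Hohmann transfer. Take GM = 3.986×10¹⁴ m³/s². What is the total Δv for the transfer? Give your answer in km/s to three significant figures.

Δv_total ≈ 3.51 km/s

r₁ = 7414 km = 7.414×10⁶ m.
r₂ = 36510 km = 3.651×10⁷ m.
Transfer ellipse a_t = (r₁ + r₂)/2 = 2.196×10⁷ m.
At r₁: circular v_c1 = √(μ/r₁) = 7332 m/s; transfer-perigee v_p = √[μ(2/r₁ − 1/a_t)] = 9454 m/s.
Δv₁ = v_p − v_c1 = 2122 m/s.
At r₂: circular v_c2 = √(μ/r₂) = 3304 m/s; transfer-apogee v_a = √[μ(2/r₂ − 1/a_t)] = 1920 m/s.
Δv₂ = v_c2 − v_a = 1384 m/s.
Total Δv = Δv₁ + Δv₂ = 3506 m/s = 3.506 km/s.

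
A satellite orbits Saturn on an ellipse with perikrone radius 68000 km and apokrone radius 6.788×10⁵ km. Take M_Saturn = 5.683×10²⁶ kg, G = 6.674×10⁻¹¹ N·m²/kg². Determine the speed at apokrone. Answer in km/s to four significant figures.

μ = GM = 6.674×10⁻¹¹ × 5.683×10²⁶ = 3.793×10¹⁶ m³/s².
Semi-major axis a = (r_p + r_a)/2 = 3.7340×10⁵ km = 3.734×10⁸ m.
Vis-viva: v² = μ(2/r − 1/a) = 3.793×10¹⁶ × (2.946×10⁻⁹ − 2.678×10⁻⁹) = 1.018×10⁷ m²/s².
v = 3190 m/s = 3.190 km/s.

v ≈ 3.190 km/s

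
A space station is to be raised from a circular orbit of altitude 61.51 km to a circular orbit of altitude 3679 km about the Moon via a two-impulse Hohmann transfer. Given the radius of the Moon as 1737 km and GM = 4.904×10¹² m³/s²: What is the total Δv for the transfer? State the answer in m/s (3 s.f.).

Δv_total ≈ 652 m/s

r₁ = 1737 + 61.51 = 1798.5 km = 1.7985×10⁶ m.
r₂ = 1737 + 3679 = 5416.0 km = 5.4160×10⁶ m.
Transfer ellipse a_t = (r₁ + r₂)/2 = 3.607×10⁶ m.
At r₁: circular v_c1 = √(μ/r₁) = 1651 m/s; transfer-perilune v_p = √[μ(2/r₁ − 1/a_t)] = 2023 m/s.
Δv₁ = v_p − v_c1 = 372.1 m/s.
At r₂: circular v_c2 = √(μ/r₂) = 951.6 m/s; transfer-apolune v_a = √[μ(2/r₂ − 1/a_t)] = 671.9 m/s.
Δv₂ = v_c2 − v_a = 279.7 m/s.
Total Δv = Δv₁ + Δv₂ = 651.7 m/s.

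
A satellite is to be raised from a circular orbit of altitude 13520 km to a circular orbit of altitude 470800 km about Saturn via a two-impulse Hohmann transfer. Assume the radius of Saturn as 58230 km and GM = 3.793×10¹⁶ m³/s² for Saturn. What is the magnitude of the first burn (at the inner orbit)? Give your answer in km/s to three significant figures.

Δv ≈ 7.52 km/s

r₁ = 58230 + 13520 = 71750 km = 7.1750×10⁷ m.
r₂ = 58230 + 470800 = 529030 km = 5.2903×10⁸ m.
Transfer ellipse a_t = (r₁ + r₂)/2 = 3.004×10⁸ m.
At r₁: circular v_c1 = √(μ/r₁) = 22990 m/s; transfer-perikrone v_p = √[μ(2/r₁ − 1/a_t)] = 30510 m/s.
Δv₁ = v_p − v_c1 = 7520 m/s.
= 7.520 km/s.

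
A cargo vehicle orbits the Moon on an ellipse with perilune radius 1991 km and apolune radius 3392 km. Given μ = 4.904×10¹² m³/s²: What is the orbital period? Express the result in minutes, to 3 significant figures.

T ≈ 209 minutes

Semi-major axis a = (r_p + r_a)/2 = (1991.0 + 3392.0)/2 = 2691.5 km = 2.692×10⁶ m.
By Kepler's third law T = 2π√(a³/μ) = 2π × 1.994×10³ = 1.253×10⁴ s.
= 208.8 minutes.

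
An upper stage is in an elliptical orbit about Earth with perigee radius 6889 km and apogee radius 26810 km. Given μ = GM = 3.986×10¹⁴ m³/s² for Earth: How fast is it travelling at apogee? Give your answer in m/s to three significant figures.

v ≈ 2470 m/s

Semi-major axis a = (r_p + r_a)/2 = 16850 km = 1.685×10⁷ m.
Vis-viva: v² = μ(2/r − 1/a) = 3.986×10¹⁴ × (7.460×10⁻⁸ − 5.935×10⁻⁸) = 6.079×10⁶ m²/s².
v = 2465 m/s.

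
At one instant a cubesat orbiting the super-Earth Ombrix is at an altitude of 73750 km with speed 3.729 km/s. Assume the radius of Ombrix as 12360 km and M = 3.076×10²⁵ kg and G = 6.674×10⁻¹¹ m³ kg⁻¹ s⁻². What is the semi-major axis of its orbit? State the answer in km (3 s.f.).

μ = GM = 6.674×10⁻¹¹ × 3.076×10²⁵ = 2.053×10¹⁵ m³/s².
r = 12360 + 73750 = 86110 km = 8.611×10⁷ m.
Vis-viva rearranged: 1/a = 2/r − v²/μ = 2.323×10⁻⁸ − 6.773×10⁻⁹ = 1.645×10⁻⁸ m⁻¹.
a = 6.078×10⁷ m = 60781 km.

a ≈ 60800 km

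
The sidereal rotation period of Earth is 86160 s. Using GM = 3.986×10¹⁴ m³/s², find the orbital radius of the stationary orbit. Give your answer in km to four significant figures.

r_sync ≈ 42160 km

A synchronous orbit has period T, so by Kepler's third law a = (μT²/4π²)^(1/3).
μT²/4π² = 3.986×10¹⁴ × (8.616×10⁴)² / 39.48 = 7.495×10²² m³.
a = 4.216×10⁷ m = 42163 km.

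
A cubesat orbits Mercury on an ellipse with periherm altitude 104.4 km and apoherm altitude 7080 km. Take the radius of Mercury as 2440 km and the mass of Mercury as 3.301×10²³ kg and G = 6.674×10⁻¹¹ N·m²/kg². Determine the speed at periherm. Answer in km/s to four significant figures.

v ≈ 3.697 km/s

μ = GM = 6.674×10⁻¹¹ × 3.301×10²³ = 2.203×10¹³ m³/s².
r_p = 2440 + 104.4 = 2544.4 km = 2.5444×10⁶ m.
r_a = 2440 + 7080 = 9520.0 km = 9.5200×10⁶ m.
Semi-major axis a = (r_p + r_a)/2 = 6032.2 km = 6.032×10⁶ m.
Vis-viva: v² = μ(2/r − 1/a) = 2.203×10¹³ × (7.860×10⁻⁷ − 1.658×10⁻⁷) = 1.366×10⁷ m²/s².
v = 3697 m/s = 3.697 km/s.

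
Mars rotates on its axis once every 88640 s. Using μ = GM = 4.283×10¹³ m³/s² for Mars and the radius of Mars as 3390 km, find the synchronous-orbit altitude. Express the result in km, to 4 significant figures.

h_sync ≈ 17040 km

A synchronous orbit has period T, so by Kepler's third law a = (μT²/4π²)^(1/3).
μT²/4π² = 4.283×10¹³ × (8.864×10⁴)² / 39.48 = 8.524×10²¹ m³.
a = 2.043×10⁷ m = 20428 km.
Altitude h = a − R = 20428 − 3390 = 17038 km.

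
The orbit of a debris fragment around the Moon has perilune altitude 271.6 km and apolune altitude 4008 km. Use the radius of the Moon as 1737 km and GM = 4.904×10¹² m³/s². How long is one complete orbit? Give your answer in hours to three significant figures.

r_p = 1737 + 271.6 = 2008.6 km = 2.0086×10⁶ m.
r_a = 1737 + 4008 = 5745.0 km = 5.7450×10⁶ m.
Semi-major axis a = (r_p + r_a)/2 = (2008.6 + 5745.0)/2 = 3876.8 km = 3.877×10⁶ m.
By Kepler's third law T = 2π√(a³/μ) = 2π × 3.447×10³ = 2.166×10⁴ s.
= 6.016 hours.

T ≈ 6.02 hours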